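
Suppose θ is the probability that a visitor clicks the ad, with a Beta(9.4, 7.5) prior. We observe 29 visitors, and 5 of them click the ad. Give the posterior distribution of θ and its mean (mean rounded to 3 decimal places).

The binomial likelihood is conjugate to the Beta prior: with 5 successes and 24 failures, the posterior is Beta(9.4+5, 7.5+24) = Beta(14.4, 31.5).
E[θ | data] = 14.4/(14.4+31.5) = 0.314.

Posterior: Beta(14.4, 31.5); mean ≈ 0.314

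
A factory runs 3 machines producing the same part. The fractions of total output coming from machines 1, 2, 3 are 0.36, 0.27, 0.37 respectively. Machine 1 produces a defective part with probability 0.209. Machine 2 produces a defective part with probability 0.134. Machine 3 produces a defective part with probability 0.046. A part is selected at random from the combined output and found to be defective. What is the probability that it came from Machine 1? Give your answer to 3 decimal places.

Posterior probability ≈ 0.586

Tabulate prior·likelihood by source: [1] prior 0.36, lik 0.209, product 0.07524; [2] prior 0.27, lik 0.134, product 0.03618; [3] prior 0.37, lik 0.046, product 0.01702.
Normalizing constant = 0.12844; the posterior for Machine 1 is its product over the sum, 0.07524/0.12844 = 0.586.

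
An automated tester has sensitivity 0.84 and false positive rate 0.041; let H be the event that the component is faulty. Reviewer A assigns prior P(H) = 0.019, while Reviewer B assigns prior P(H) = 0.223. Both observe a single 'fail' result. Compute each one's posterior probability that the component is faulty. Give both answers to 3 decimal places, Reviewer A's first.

Reviewer A: 0.284; Reviewer B: 0.855

P('+'|H) = 0.84, P('+'|¬H) = 0.041.
Reviewer A: numerator 0.84·0.019 = 0.015960; evidence = 0.015960+0.041·0.981 = 0.056181; posterior = 0.284.
Reviewer B: numerator 0.84·0.223 = 0.18732; evidence = 0.18732+0.041·0.777 = 0.21918; posterior = 0.855.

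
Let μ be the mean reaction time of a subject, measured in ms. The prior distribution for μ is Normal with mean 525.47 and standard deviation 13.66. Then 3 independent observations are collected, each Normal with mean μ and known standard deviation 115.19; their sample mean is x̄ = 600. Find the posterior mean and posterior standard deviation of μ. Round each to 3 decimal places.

Prior precision 1/τ₀² = 1/13.66² = 0.00535918; data precision n/σ² = 3/115.19² = 0.00022610.
Posterior precision = 0.00535918 + 0.00022610 = 0.00558528, giving posterior SD = 1/√0.00558528 = 13.381.
Posterior mean = (0.00535918·525.47 + 0.00022610·600) / 0.00558528 = 528.487.

Posterior mean ≈ 528.487; posterior SD ≈ 13.381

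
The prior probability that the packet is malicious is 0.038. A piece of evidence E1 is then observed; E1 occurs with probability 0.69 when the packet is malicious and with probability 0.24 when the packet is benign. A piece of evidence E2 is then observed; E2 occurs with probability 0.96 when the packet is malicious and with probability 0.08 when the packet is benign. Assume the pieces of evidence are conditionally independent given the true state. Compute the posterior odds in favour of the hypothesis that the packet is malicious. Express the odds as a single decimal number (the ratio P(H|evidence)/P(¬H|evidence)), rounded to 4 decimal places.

Prior odds = 0.038/(1−0.038) = 0.039501.
Likelihood ratio for E1 = 0.69/0.24 = 2.8750.
Likelihood ratio for E2 = 0.96/0.08 = 12.000.
Posterior odds = prior odds × LR₁ × LR₂ = 1.3628.

Posterior odds ≈ 1.3628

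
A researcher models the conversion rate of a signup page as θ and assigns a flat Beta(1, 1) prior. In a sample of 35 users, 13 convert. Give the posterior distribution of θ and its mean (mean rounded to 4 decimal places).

Observing 13 successes and 22 failures updates Beta(1, 1) by adding the success and failure counts to the two shape parameters: α = 1+13 = 14, β = 1+22 = 23.
E[θ | data] = 14/(14+23) = 0.3784.

Posterior: Beta(14, 23); mean ≈ 0.3784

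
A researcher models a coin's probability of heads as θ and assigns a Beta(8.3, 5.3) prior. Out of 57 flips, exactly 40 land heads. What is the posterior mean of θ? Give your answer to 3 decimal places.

The binomial likelihood is conjugate to the Beta prior: with 40 successes and 17 failures, the posterior is Beta(8.3+40, 5.3+17) = Beta(48.3, 22.3).
Posterior mean = α/(α+β) = 48.3/70.6 = 0.684.

Posterior mean ≈ 0.684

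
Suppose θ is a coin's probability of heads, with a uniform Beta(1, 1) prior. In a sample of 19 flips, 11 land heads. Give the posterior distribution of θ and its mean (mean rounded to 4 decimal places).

Posterior: Beta(12, 9); mean ≈ 0.5714

The binomial likelihood is conjugate to the Beta prior: with 11 successes and 8 failures, the posterior is Beta(1+11, 1+8) = Beta(12, 9).
E[θ | data] = 12/(12+9) = 0.5714.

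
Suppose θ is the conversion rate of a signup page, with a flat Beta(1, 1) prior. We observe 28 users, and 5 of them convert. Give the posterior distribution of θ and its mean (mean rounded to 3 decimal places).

Posterior: Beta(6, 24); mean ≈ 0.200

Observing 5 successes and 23 failures updates Beta(1, 1) by adding the success and failure counts to the two shape parameters: α = 1+5 = 6, β = 1+23 = 24.
E[θ | data] = 6/(6+24) = 0.200.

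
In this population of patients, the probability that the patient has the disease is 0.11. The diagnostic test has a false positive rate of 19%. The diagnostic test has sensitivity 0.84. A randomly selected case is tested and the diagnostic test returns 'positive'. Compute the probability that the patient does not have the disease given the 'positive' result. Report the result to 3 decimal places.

Write H for 'the patient has the disease'. Prior odds H:¬H = 0.11/0.89 = 0.12360. For the 'positive' outcome, the likelihood ratio is 0.84/0.19 = 4.4211.
Posterior odds = 0.12360 × 4.4211 = 0.54642, so P(H|E) = 0.54642/(1+0.54642) = 0.353. Then P(¬H|E) = 1 − 0.353 = 0.647.

P(¬H | E) ≈ 0.647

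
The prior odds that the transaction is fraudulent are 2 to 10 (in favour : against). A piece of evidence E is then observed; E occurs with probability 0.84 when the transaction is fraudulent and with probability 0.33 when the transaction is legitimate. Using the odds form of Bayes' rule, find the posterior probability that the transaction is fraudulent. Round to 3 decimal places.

Prior odds = 2/10 = 0.20000. In log-odds, ln(0.20000) = -1.6094.
Add log likelihood ratio: ln(2.5455) = 0.93431.
Posterior log-odds = -0.67513, so posterior odds = exp(-0.67513) = 0.50909. Converting, P(H|E) = 0.50909/1.5091 = 0.337.

Posterior probability ≈ 0.337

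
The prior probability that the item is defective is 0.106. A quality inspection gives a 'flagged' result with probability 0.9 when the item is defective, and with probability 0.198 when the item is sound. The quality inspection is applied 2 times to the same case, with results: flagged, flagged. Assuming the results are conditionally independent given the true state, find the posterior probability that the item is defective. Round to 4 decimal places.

With H the event that the item is defective, the joint likelihood of the observed sequence is P(data|H) = 0.9·0.9 = 0.81000 and P(data|¬H) = 0.198·0.198 = 0.039204.
Bayes: P(H|data) = 0.106·0.81000 / (0.106·0.81000 + 0.894·0.039204) = 0.085860/0.12091 = 0.7101.

Posterior P(H) ≈ 0.7101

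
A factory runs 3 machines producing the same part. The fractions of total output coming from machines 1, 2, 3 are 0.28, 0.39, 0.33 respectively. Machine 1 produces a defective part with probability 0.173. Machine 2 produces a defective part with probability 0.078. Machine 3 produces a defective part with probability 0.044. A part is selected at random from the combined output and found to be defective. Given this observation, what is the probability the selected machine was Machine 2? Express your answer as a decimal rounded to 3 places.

Posterior probability ≈ 0.326

Tabulate prior·likelihood by source: [1] prior 0.28, lik 0.173, product 0.04844; [2] prior 0.39, lik 0.078, product 0.03042; [3] prior 0.33, lik 0.044, product 0.01452.
Normalizing constant = 0.093380; the posterior for Machine 2 is its product over the sum, 0.03042/0.093380 = 0.326.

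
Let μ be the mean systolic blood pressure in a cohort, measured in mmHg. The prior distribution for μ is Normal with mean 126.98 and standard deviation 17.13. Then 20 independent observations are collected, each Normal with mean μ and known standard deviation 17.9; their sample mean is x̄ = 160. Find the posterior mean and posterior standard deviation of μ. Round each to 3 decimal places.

Posterior mean ≈ 158.291; posterior SD ≈ 3.898

Prior precision 1/τ₀² = 1/17.13² = 0.00340789; data precision n/σ² = 20/17.9² = 0.0624200.
Posterior precision = 0.00340789 + 0.0624200 = 0.0658279, giving posterior SD = 1/√0.0658279 = 3.898.
Posterior mean = (0.00340789·126.98 + 0.0624200·160) / 0.0658279 = 158.291.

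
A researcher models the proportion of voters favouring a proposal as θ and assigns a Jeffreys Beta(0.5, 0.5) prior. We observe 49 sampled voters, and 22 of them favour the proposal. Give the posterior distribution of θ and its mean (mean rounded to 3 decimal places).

Posterior: Beta(22.5, 27.5); mean ≈ 0.450

Observing 22 successes and 27 failures updates Beta(0.5, 0.5) by adding the success and failure counts to the two shape parameters: α = 0.5+22 = 22.5, β = 0.5+27 = 27.5.
E[θ | data] = 22.5/(22.5+27.5) = 0.450.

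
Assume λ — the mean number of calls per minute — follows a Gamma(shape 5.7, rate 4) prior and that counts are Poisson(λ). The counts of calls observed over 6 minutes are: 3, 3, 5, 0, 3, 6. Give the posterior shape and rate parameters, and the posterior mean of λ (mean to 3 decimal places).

Posterior: Gamma(shape=25.7, rate=10); mean ≈ 2.570

The Poisson likelihood adds the total count to the shape and the number of exposure periods to the rate. Here ∑xᵢ = 20 and n = 6, so shape 5.7→25.7 and rate 4→10.
E[λ | data] = 25.7/10 = 2.570.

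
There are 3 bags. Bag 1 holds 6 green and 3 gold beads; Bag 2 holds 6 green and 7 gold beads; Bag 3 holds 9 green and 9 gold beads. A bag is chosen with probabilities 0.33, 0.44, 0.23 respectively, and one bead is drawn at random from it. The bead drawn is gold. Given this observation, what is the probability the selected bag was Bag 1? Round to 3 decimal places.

Posterior probability ≈ 0.238

Tabulate prior·likelihood by source: [1] prior 0.33, lik 0.3333, product 0.1100; [2] prior 0.44, lik 0.5385, product 0.2369; [3] prior 0.23, lik 0.5, product 0.1150.
Normalizing constant = 0.46192; the posterior for Bag 1 is its product over the sum, 0.1100/0.46192 = 0.238.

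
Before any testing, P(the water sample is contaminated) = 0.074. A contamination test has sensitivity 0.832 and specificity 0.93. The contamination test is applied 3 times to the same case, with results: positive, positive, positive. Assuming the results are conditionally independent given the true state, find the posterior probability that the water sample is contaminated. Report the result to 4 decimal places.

Posterior P(H) ≈ 0.9926

Let H be the event that the water sample is contaminated; start with P(H) = 0.074. P('positive'|H) = 0.832, P('positive'|¬H) = 0.07.
Update on result 1 ('positive'): P(H) ← 0.832·0.0740 / (0.832·0.0740 + 0.07·0.9260) = 0.061568/0.12639 = 0.4871.
Update on result 2 ('positive'): P(H) ← 0.832·0.4871 / (0.832·0.4871 + 0.07·0.5129) = 0.40530/0.44120 = 0.9186.
Update on result 3 ('positive'): P(H) ← 0.832·0.9186 / (0.832·0.9186 + 0.07·0.0814) = 0.76430/0.77000 = 0.9926.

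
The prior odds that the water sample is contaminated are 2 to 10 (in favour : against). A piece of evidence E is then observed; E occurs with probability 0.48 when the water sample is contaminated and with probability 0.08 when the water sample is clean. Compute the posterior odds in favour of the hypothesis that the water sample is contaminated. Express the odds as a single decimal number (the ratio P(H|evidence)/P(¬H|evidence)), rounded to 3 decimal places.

Prior odds = 2/10 = 0.20000. In log-odds, ln(0.20000) = -1.6094.
Add log likelihood ratio: ln(6.0000) = 1.7918.
Posterior log-odds = 0.18232, so posterior odds = exp(0.18232) = 1.2000.

Posterior odds ≈ 1.200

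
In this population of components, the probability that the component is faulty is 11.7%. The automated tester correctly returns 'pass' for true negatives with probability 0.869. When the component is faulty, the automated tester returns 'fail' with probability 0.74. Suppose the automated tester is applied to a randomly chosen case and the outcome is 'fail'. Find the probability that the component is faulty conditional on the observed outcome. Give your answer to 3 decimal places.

P(H | E) ≈ 0.428

Let H be the event that the component is faulty. P(H) = 0.117, so P(¬H) = 0.883. With E the 'fail' result, P(E|H) = 0.74 and P(E|¬H) = 0.131.
P(E) = 0.74·0.117 + 0.131·0.883 = 0.086580 + 0.11567 = 0.20225.
By Bayes' theorem, P(H|E) = 0.086580 / 0.20225 = 0.428.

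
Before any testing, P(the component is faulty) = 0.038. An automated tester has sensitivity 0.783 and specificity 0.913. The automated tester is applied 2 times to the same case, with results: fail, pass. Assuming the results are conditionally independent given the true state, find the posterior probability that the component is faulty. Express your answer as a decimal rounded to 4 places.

With H the event that the component is faulty, the joint likelihood of the observed sequence is P(data|H) = 0.783·0.217 = 0.16991 and P(data|¬H) = 0.087·0.913 = 0.079431.
Bayes: P(H|data) = 0.038·0.16991 / (0.038·0.16991 + 0.962·0.079431) = 0.0064566/0.082869 = 0.0779.

Posterior P(H) ≈ 0.0779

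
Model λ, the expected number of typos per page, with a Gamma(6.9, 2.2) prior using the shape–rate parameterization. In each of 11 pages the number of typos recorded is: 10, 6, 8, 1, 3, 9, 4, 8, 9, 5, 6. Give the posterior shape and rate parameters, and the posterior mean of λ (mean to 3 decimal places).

Posterior: Gamma(shape=75.9, rate=13.2); mean ≈ 5.750

The Poisson likelihood adds the total count to the shape and the number of exposure periods to the rate. Here ∑xᵢ = 69 and n = 11, so shape 6.9→75.9 and rate 2.2→13.2.
E[λ | data] = 75.9/13.2 = 5.750.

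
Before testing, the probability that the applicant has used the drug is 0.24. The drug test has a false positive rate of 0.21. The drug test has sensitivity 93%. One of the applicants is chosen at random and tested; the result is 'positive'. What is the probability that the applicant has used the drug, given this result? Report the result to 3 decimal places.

P(H | E) ≈ 0.583

Let H be the event that the applicant has used the drug. P(H) = 0.24, so P(¬H) = 0.76. With E the 'positive' result, P(E|H) = 0.93 and P(E|¬H) = 0.21.
P(E) = 0.93·0.24 + 0.21·0.76 = 0.22320 + 0.15960 = 0.38280.
By Bayes' theorem, P(H|E) = 0.22320 / 0.38280 = 0.583.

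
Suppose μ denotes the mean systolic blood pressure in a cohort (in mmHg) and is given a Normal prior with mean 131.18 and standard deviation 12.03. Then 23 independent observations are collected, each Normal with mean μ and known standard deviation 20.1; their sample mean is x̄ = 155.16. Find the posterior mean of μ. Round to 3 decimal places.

Prior precision 1/τ₀² = 1/12.03² = 0.00690985; data precision n/σ² = 23/20.1² = 0.0569293.
Posterior precision = 0.00690985 + 0.0569293 = 0.0638391.
Posterior mean = (0.00690985·131.18 + 0.0569293·155.16) / 0.0638391 = 152.564.

Posterior mean ≈ 152.564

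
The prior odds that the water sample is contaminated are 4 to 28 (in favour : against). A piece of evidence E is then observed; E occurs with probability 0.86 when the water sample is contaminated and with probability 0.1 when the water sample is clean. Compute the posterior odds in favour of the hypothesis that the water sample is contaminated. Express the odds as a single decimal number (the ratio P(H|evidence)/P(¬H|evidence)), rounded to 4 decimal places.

Posterior odds ≈ 1.2286

Prior odds = 4/28 = 0.14286. In log-odds, ln(0.14286) = -1.9459.
Add log likelihood ratio: ln(8.6000) = 2.1518.
Posterior log-odds = 0.20585, so posterior odds = exp(0.20585) = 1.2286.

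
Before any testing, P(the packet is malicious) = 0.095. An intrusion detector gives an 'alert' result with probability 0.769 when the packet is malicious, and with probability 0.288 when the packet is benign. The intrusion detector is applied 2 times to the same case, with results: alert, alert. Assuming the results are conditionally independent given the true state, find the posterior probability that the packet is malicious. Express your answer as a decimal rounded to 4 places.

Posterior P(H) ≈ 0.4281

With H the event that the packet is malicious, the joint likelihood of the observed sequence is P(data|H) = 0.769·0.769 = 0.59136 and P(data|¬H) = 0.288·0.288 = 0.082944.
Bayes: P(H|data) = 0.095·0.59136 / (0.095·0.59136 + 0.905·0.082944) = 0.056179/0.13124 = 0.4281.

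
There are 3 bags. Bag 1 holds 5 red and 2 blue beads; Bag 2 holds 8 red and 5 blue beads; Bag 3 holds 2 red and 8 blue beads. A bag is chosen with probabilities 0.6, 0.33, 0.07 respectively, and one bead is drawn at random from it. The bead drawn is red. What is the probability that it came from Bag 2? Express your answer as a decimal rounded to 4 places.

Tabulate prior·likelihood by source: [1] prior 0.6, lik 0.7143, product 0.4286; [2] prior 0.33, lik 0.6154, product 0.2031; [3] prior 0.07, lik 0.2, product 0.01400.
Normalizing constant = 0.64565; the posterior for Bag 2 is its product over the sum, 0.2031/0.64565 = 0.3145.

Posterior probability ≈ 0.3145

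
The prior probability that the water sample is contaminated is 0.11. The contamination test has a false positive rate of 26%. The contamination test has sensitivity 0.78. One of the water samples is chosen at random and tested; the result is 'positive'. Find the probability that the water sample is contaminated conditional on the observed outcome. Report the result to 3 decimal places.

Let H be the event that the water sample is contaminated. P(H) = 0.11, so P(¬H) = 0.89. With E the 'positive' result, P(E|H) = 0.78 and P(E|¬H) = 0.26.
P(E) = 0.78·0.11 + 0.26·0.89 = 0.085800 + 0.23140 = 0.31720.
By Bayes' theorem, P(H|E) = 0.085800 / 0.31720 = 0.270.

P(H | E) ≈ 0.270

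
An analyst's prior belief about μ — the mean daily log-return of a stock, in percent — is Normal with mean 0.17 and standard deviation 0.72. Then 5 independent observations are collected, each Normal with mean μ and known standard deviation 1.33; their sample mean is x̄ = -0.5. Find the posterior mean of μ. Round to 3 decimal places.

With known σ, the Normal prior is conjugate. Weight on the data is w = (n/σ²)/(n/σ² + 1/τ₀²) = 2.82662/(2.82662+1.92901) = 0.59437.
Posterior mean = w·x̄ + (1−w)·μ₀ = 0.59437·-0.5 + 0.40563·0.17 = -0.228.

Posterior mean ≈ -0.228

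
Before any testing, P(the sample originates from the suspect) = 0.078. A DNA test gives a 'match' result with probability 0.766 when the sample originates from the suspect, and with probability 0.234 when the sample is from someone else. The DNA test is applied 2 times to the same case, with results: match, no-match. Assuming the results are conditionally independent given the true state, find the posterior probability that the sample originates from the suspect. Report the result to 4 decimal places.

With H the event that the sample originates from the suspect, the joint likelihood of the observed sequence is P(data|H) = 0.766·0.234 = 0.17924 and P(data|¬H) = 0.234·0.766 = 0.17924.
Bayes: P(H|data) = 0.078·0.17924 / (0.078·0.17924 + 0.922·0.17924) = 0.013981/0.17924 = 0.0780.

Posterior P(H) ≈ 0.0780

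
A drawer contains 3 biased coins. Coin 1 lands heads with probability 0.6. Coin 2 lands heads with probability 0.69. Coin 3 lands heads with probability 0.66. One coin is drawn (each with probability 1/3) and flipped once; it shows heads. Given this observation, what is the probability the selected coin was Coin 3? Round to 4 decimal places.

P(heads|C1) = 0.6; P(heads|C2) = 0.69; P(heads|C3) = 0.66.
Prior × likelihood for each source: 0.333333·0.6=0.2000, 0.333333·0.69=0.2300, 0.333333·0.66=0.2200. Summing gives P(heads) = 0.65000.
P(Coin 3 | heads) = 0.2200 / 0.65000 = 0.3385.

Posterior probability ≈ 0.3385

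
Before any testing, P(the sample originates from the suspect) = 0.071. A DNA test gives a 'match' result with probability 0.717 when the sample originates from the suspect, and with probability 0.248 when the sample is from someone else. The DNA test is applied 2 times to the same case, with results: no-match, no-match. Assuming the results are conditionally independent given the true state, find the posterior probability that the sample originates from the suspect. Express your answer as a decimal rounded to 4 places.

Posterior P(H) ≈ 0.0107

Let H be the event that the sample originates from the suspect; start with P(H) = 0.071. P('match'|H) = 0.717, P('match'|¬H) = 0.248.
Update on result 1 ('no-match'): P(H) ← 0.283·0.0710 / (0.283·0.0710 + 0.752·0.9290) = 0.020093/0.71870 = 0.0280.
Update on result 2 ('no-match'): P(H) ← 0.283·0.0280 / (0.283·0.0280 + 0.752·0.9720) = 0.0079119/0.73889 = 0.0107.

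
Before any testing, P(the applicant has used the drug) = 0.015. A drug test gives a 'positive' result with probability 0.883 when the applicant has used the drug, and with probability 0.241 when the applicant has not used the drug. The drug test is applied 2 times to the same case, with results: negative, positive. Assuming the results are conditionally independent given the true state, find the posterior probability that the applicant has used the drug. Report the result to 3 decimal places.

Posterior P(H) ≈ 0.009

With H the event that the applicant has used the drug, the joint likelihood of the observed sequence is P(data|H) = 0.117·0.883 = 0.10331 and P(data|¬H) = 0.759·0.241 = 0.18292.
Bayes: P(H|data) = 0.015·0.10331 / (0.015·0.10331 + 0.985·0.18292) = 0.0015497/0.18172 = 0.0085.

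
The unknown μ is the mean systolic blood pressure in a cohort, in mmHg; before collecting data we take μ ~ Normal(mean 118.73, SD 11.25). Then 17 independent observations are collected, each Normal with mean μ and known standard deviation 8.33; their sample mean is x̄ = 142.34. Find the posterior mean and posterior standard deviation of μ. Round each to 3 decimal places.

Posterior mean ≈ 141.602; posterior SD ≈ 1.989

Prior precision 1/τ₀² = 1/11.25² = 0.00790123; data precision n/σ² = 17/8.33² = 0.244996.
Posterior precision = 0.00790123 + 0.244996 = 0.252897, giving posterior SD = 1/√0.252897 = 1.989.
Posterior mean = (0.00790123·118.73 + 0.244996·142.34) / 0.252897 = 141.602.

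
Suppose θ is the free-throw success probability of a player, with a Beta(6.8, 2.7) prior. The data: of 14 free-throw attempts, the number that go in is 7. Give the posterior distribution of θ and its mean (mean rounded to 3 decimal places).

Observing 7 successes and 7 failures updates Beta(6.8, 2.7) by adding the success and failure counts to the two shape parameters: α = 6.8+7 = 13.8, β = 2.7+7 = 9.7.
Posterior mean = α/(α+β) = 13.8/23.5 = 0.587.

Posterior: Beta(13.8, 9.7); mean ≈ 0.587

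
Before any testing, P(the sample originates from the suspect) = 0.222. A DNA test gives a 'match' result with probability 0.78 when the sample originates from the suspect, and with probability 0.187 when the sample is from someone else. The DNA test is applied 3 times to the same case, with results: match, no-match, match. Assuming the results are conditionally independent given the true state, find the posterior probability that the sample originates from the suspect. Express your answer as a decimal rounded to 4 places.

Posterior P(H) ≈ 0.5733

Let H be the event that the sample originates from the suspect; start with P(H) = 0.222. P('match'|H) = 0.78, P('match'|¬H) = 0.187.
Update on result 1 ('match'): P(H) ← 0.78·0.2220 / (0.78·0.2220 + 0.187·0.7780) = 0.17316/0.31865 = 0.5434.
Update on result 2 ('no-match'): P(H) ← 0.22·0.5434 / (0.22·0.5434 + 0.813·0.4566) = 0.11955/0.49075 = 0.2436.
Update on result 3 ('match'): P(H) ← 0.78·0.2436 / (0.78·0.2436 + 0.187·0.7564) = 0.19002/0.33146 = 0.5733.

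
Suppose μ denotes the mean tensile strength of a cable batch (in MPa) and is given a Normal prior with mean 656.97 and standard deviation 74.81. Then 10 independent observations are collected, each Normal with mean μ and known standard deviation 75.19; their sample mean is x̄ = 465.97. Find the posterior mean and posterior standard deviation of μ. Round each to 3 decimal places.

Posterior mean ≈ 483.494; posterior SD ≈ 22.660

Prior precision 1/τ₀² = 1/74.81² = 0.00017868; data precision n/σ² = 10/75.19² = 0.00176880.
Posterior precision = 0.00017868 + 0.00176880 = 0.00194749, giving posterior SD = 1/√0.00194749 = 22.660.
Posterior mean = (0.00017868·656.97 + 0.00176880·465.97) / 0.00194749 = 483.494.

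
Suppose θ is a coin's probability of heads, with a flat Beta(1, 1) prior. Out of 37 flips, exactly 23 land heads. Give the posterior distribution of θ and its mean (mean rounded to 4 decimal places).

Posterior: Beta(24, 15); mean ≈ 0.6154

The binomial likelihood is conjugate to the Beta prior: with 23 successes and 14 failures, the posterior is Beta(1+23, 1+14) = Beta(24, 15).
E[θ | data] = 24/(24+15) = 0.6154.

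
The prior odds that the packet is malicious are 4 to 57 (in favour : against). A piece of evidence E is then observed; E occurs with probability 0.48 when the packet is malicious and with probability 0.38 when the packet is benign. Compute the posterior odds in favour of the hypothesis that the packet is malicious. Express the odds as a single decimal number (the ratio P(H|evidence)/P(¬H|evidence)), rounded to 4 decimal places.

Prior odds = 4/57 = 0.070175. In log-odds, ln(0.070175) = -2.6568.
Add log likelihood ratio: ln(1.2632) = 0.23361.
Posterior log-odds = -2.4231, so posterior odds = exp(-2.4231) = 0.088643.

Posterior odds ≈ 0.0886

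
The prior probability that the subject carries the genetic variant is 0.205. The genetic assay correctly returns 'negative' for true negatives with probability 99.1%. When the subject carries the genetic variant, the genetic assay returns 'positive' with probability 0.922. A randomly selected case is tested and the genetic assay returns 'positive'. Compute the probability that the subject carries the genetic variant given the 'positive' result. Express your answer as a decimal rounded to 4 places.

P(H | E) ≈ 0.9635

Let H be the event that the subject carries the genetic variant. P(H) = 0.205, so P(¬H) = 0.795. With E the 'positive' result, P(E|H) = 0.922 and P(E|¬H) = 0.009.
P(E) = 0.922·0.205 + 0.009·0.795 = 0.18901 + 0.0071550 = 0.19616.
By Bayes' theorem, P(H|E) = 0.18901 / 0.19616 = 0.9635.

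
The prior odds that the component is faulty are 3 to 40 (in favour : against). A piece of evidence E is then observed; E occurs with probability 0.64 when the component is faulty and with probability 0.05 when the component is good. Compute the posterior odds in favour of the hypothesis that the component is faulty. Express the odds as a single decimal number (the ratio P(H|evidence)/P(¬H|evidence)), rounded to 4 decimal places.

Posterior odds ≈ 0.9600

Prior odds = 3/40 = 0.075000.
Likelihood ratio for E = 0.64/0.05 = 12.800.
Posterior odds = prior odds × LR = 0.96000.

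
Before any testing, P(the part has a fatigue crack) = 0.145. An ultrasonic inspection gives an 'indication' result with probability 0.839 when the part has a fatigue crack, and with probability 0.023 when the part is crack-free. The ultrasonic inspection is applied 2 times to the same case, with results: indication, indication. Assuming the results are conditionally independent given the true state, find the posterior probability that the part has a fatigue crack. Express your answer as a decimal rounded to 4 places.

With H the event that the part has a fatigue crack, the joint likelihood of the observed sequence is P(data|H) = 0.839·0.839 = 0.70392 and P(data|¬H) = 0.023·0.023 = 0.00052900.
Bayes: P(H|data) = 0.145·0.70392 / (0.145·0.70392 + 0.855·0.00052900) = 0.10207/0.10252 = 0.9956.

Posterior P(H) ≈ 0.9956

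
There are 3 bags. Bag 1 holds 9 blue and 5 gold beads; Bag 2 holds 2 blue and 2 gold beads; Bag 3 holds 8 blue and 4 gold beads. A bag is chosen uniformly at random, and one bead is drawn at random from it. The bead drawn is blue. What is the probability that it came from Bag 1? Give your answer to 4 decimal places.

Posterior probability ≈ 0.3553

Tabulate prior·likelihood by source: [1] prior 0.333333, lik 0.6429, product 0.2143; [2] prior 0.333333, lik 0.5, product 0.1667; [3] prior 0.333333, lik 0.6667, product 0.2222.
Normalizing constant = 0.60317; the posterior for Bag 1 is its product over the sum, 0.2143/0.60317 = 0.3553.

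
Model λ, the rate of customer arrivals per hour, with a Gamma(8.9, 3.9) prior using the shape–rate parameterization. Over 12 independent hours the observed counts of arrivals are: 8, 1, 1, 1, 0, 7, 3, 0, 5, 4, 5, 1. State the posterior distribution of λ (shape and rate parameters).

The Poisson likelihood adds the total count to the shape and the number of exposure periods to the rate. Here ∑xᵢ = 36 and n = 12, so shape 8.9→44.9 and rate 3.9→15.9.

Posterior: Gamma(shape=44.9, rate=15.9)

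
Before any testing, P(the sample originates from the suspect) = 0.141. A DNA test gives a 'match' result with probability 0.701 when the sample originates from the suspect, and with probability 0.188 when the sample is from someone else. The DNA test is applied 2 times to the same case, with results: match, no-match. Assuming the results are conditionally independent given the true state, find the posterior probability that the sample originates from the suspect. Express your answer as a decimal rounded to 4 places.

With H the event that the sample originates from the suspect, the joint likelihood of the observed sequence is P(data|H) = 0.701·0.299 = 0.20960 and P(data|¬H) = 0.188·0.812 = 0.15266.
Bayes: P(H|data) = 0.141·0.20960 / (0.141·0.20960 + 0.859·0.15266) = 0.029553/0.16068 = 0.1839.

Posterior P(H) ≈ 0.1839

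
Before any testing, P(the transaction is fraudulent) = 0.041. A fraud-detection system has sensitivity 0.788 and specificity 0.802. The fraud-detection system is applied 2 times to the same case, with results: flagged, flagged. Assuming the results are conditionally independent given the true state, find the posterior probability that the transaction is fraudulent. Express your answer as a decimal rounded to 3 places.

Posterior P(H) ≈ 0.404

With H the event that the transaction is fraudulent, the joint likelihood of the observed sequence is P(data|H) = 0.788·0.788 = 0.62094 and P(data|¬H) = 0.198·0.198 = 0.039204.
Bayes: P(H|data) = 0.041·0.62094 / (0.041·0.62094 + 0.959·0.039204) = 0.025459/0.063055 = 0.4038.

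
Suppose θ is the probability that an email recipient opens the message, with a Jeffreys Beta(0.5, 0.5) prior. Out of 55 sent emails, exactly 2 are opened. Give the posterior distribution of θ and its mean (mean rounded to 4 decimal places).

Posterior: Beta(2.5, 53.5); mean ≈ 0.0446

Observing 2 successes and 53 failures updates Beta(0.5, 0.5) by adding the success and failure counts to the two shape parameters: α = 0.5+2 = 2.5, β = 0.5+53 = 53.5.
E[θ | data] = 2.5/(2.5+53.5) = 0.0446.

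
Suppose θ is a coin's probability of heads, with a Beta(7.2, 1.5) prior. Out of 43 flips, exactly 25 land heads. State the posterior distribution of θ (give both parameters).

The binomial likelihood is conjugate to the Beta prior: with 25 successes and 18 failures, the posterior is Beta(7.2+25, 1.5+18) = Beta(32.2, 19.5).

Posterior: Beta(32.2, 19.5)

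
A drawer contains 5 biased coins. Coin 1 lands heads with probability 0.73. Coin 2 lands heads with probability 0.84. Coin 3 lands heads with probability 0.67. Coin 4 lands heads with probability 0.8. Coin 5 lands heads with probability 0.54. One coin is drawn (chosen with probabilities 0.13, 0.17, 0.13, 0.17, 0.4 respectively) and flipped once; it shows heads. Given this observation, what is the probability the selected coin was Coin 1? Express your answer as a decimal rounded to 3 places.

P(heads|C1) = 0.73; P(heads|C2) = 0.84; P(heads|C3) = 0.67; P(heads|C4) = 0.8; P(heads|C5) = 0.54.
Prior × likelihood for each source: 0.13·0.73=0.09490, 0.17·0.84=0.1428, 0.13·0.67=0.08710, 0.17·0.8=0.1360, 0.4·0.54=0.2160. Summing gives P(heads) = 0.67680.
P(Coin 1 | heads) = 0.09490 / 0.67680 = 0.140.

Posterior probability ≈ 0.140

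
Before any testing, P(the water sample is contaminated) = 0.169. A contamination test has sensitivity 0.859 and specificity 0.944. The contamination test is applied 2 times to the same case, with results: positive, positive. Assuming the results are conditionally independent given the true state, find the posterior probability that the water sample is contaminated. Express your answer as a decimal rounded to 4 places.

Posterior P(H) ≈ 0.9795

With H the event that the water sample is contaminated, the joint likelihood of the observed sequence is P(data|H) = 0.859·0.859 = 0.73788 and P(data|¬H) = 0.056·0.056 = 0.0031360.
Bayes: P(H|data) = 0.169·0.73788 / (0.169·0.73788 + 0.831·0.0031360) = 0.12470/0.12731 = 0.9795.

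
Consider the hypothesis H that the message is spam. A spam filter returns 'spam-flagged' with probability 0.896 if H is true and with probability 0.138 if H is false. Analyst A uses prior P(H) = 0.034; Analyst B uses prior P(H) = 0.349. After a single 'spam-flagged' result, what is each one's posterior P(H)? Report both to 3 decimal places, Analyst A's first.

The likelihood ratio for a 'spam-flagged' result is 0.896/0.138 = 6.4928.
Analyst A: prior odds 0.034/0.966 = 0.035197; posterior odds 0.22852; posterior probability 0.186.
Analyst B: prior odds 0.349/0.651 = 0.53610; posterior odds 3.4808; posterior probability 0.777.

Analyst A: 0.186; Analyst B: 0.777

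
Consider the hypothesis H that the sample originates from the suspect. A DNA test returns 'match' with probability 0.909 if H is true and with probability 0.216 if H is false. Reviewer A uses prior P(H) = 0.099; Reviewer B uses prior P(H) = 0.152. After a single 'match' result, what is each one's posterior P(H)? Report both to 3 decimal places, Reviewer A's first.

The likelihood ratio for a 'match' result is 0.909/0.216 = 4.2083.
Reviewer A: prior odds 0.099/0.901 = 0.10988; posterior odds 0.46240; posterior probability 0.316.
Reviewer B: prior odds 0.152/0.848 = 0.17925; posterior odds 0.75432; posterior probability 0.430.

Reviewer A: 0.316; Reviewer B: 0.430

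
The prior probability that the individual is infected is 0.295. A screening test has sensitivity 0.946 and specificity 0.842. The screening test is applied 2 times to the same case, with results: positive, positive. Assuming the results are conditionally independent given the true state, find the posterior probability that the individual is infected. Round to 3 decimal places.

Posterior P(H) ≈ 0.938

Let H be the event that the individual is infected; start with P(H) = 0.295. P('positive'|H) = 0.946, P('positive'|¬H) = 0.158.
Update on result 1 ('positive'): P(H) ← 0.946·0.2950 / (0.946·0.2950 + 0.158·0.7050) = 0.27907/0.39046 = 0.7147.
Update on result 2 ('positive'): P(H) ← 0.946·0.7147 / (0.946·0.7147 + 0.158·0.2853) = 0.67613/0.72120 = 0.9375.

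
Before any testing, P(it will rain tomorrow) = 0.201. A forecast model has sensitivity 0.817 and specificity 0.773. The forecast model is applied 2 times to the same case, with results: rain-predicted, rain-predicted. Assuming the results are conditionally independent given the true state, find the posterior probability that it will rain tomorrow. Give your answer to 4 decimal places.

With H the event that it will rain tomorrow, the joint likelihood of the observed sequence is P(data|H) = 0.817·0.817 = 0.66749 and P(data|¬H) = 0.227·0.227 = 0.051529.
Bayes: P(H|data) = 0.201·0.66749 / (0.201·0.66749 + 0.799·0.051529) = 0.13417/0.17534 = 0.7652.

Posterior P(H) ≈ 0.7652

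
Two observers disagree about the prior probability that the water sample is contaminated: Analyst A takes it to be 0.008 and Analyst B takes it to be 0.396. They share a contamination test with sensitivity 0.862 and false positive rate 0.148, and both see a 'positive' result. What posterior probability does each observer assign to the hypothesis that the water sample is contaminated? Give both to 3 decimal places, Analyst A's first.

Analyst A: 0.045; Analyst B: 0.792

The likelihood ratio for a 'positive' result is 0.862/0.148 = 5.8243.
Analyst A: prior odds 0.008/0.992 = 0.0080645; posterior odds 0.046970; posterior probability 0.045.
Analyst B: prior odds 0.396/0.604 = 0.65563; posterior odds 3.8186; posterior probability 0.792.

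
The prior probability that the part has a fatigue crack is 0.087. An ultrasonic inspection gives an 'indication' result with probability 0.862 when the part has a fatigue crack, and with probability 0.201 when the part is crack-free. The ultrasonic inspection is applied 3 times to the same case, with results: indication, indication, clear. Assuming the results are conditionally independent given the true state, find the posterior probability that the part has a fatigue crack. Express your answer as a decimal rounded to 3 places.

Posterior P(H) ≈ 0.232

With H the event that the part has a fatigue crack, the joint likelihood of the observed sequence is P(data|H) = 0.862·0.862·0.138 = 0.10254 and P(data|¬H) = 0.201·0.201·0.799 = 0.032280.
Bayes: P(H|data) = 0.087·0.10254 / (0.087·0.10254 + 0.913·0.032280) = 0.0089210/0.038393 = 0.2324.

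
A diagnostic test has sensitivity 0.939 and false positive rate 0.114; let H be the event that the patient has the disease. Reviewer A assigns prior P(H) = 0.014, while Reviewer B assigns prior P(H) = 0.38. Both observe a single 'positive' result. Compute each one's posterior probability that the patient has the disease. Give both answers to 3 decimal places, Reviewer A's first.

Reviewer A: 0.105; Reviewer B: 0.835

The likelihood ratio for a 'positive' result is 0.939/0.114 = 8.2368.
Reviewer A: prior odds 0.014/0.986 = 0.014199; posterior odds 0.11695; posterior probability 0.105.
Reviewer B: prior odds 0.38/0.62 = 0.61290; posterior odds 5.0484; posterior probability 0.835.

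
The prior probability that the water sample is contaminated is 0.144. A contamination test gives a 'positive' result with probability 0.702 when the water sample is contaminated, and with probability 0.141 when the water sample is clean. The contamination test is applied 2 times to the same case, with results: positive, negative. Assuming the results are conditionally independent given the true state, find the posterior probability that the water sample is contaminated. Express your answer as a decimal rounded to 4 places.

Let H be the event that the water sample is contaminated; start with P(H) = 0.144. P('positive'|H) = 0.702, P('positive'|¬H) = 0.141.
Update on result 1 ('positive'): P(H) ← 0.702·0.1440 / (0.702·0.1440 + 0.141·0.8560) = 0.10109/0.22178 = 0.4558.
Update on result 2 ('negative'): P(H) ← 0.298·0.4558 / (0.298·0.4558 + 0.859·0.5442) = 0.13583/0.60330 = 0.2251.

Posterior P(H) ≈ 0.2251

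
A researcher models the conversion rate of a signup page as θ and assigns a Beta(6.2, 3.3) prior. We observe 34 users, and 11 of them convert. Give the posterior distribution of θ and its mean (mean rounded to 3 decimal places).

The binomial likelihood is conjugate to the Beta prior: with 11 successes and 23 failures, the posterior is Beta(6.2+11, 3.3+23) = Beta(17.2, 26.3).
E[θ | data] = 17.2/(17.2+26.3) = 0.395.

Posterior: Beta(17.2, 26.3); mean ≈ 0.395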